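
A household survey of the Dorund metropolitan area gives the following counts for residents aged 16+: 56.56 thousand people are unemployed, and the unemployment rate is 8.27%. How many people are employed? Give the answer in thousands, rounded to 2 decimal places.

Labor force = U / u = 56.56 / 0.0827 ≈ 683.92 thousand.
Employed = labor force − unemployed = 683.92 − 56.56 = 627.36 thousand.

About 627.36 thousand are employed.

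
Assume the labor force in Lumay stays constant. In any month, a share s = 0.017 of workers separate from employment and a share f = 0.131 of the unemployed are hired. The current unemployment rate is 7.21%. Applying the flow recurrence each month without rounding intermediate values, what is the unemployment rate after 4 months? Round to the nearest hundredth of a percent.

With a fixed labor force, u_{t+1} = u_t + s·(1−u_t) − f·u_t = u_t·(1−s−f) + s.
Here 1−s−f = 0.852 and s = 0.017.
u_1 = 0.072100 × 0.852 + 0.017 = 0.078429.
u_2 = 0.078429 × 0.852 + 0.017 = 0.083822.
u_3 = 0.083822 × 0.852 + 0.017 = 0.088416.
u_4 = 0.088416 × 0.852 + 0.017 = 0.092330.

Unemployment rate after four months ≈ 9.23%.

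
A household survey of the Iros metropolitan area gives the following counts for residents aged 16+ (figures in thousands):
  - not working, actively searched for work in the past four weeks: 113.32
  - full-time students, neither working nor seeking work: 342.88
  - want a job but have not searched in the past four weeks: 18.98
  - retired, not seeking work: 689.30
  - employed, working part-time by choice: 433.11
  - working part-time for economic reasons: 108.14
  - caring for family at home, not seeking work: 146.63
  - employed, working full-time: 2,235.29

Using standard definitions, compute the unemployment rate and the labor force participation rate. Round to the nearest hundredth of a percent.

Employed = 433.11 + 108.14 + 2,235.29 = 2,776.54 thousand (anyone who worked, including part-time for economic reasons, counts as employed).
Unemployed = 113.32 thousand.
Labor force = 2,776.54 + 113.32 = 2,889.86 thousand.
Not in labor force = 342.88 + 18.98 + 689.30 + 146.63 = 1,197.79 thousand (those not working and not actively searching are outside the labor force — including those who want a job but have given up searching).
Civilian working-age population = 2,889.86 + 1,197.79 = 4,087.65 thousand.
Unemployment rate = 113.32 / 2,889.86 = 3.92%.
Labor force participation rate = 2,889.86 / 4,087.65 = 70.70%.

Unemployment rate ≈ 3.92%; labor force participation rate ≈ 70.70%.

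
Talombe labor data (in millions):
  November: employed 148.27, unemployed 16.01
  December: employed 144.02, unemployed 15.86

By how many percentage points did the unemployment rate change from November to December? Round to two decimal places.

November: labor force = 148.27 + 16.01 = 164.28; u = 16.01/164.28 = 9.75%.
December: labor force = 144.02 + 15.86 = 159.88; u = 15.86/159.88 = 9.92%.
Change = 9.92% − 9.75% = +0.17 pp.

The unemployment rate changed by +0.17 percentage points.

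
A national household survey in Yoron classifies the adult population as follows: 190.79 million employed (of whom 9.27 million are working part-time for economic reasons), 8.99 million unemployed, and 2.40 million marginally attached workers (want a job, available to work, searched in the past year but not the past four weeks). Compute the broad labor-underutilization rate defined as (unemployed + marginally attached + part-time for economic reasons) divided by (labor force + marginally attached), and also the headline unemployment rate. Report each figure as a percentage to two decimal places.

Labor force = 190.79 + 8.99 = 199.78 million.
Numerator = 8.99 + 2.40 + 9.27 = 20.66 million.
Denominator = 199.78 + 2.40 = 202.18 million.
Broad rate = 20.66 / 202.18 = 10.22%.
Headline unemployment rate = 8.99 / 199.78 = 4.50%.

Broad underutilization rate ≈ 10.22%; headline unemployment rate ≈ 4.50%.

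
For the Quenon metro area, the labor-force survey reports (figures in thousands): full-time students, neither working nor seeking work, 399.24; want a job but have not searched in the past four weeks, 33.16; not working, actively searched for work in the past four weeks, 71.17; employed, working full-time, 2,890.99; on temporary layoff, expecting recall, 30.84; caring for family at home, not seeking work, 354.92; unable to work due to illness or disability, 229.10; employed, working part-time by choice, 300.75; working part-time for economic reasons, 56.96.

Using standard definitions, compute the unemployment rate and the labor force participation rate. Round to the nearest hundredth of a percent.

Employed = 2,890.99 + 300.75 + 56.96 = 3,248.70 thousand (anyone who worked, including part-time for economic reasons, counts as employed).
Unemployed = 71.17 + 30.84 = 102.01 thousand (jobless and actively searching, or on temporary layoff).
Labor force = 3,248.70 + 102.01 = 3,350.71 thousand.
Not in labor force = 399.24 + 33.16 + 354.92 + 229.10 = 1,016.42 thousand (those not working and not actively searching are outside the labor force — including those who want a job but have given up searching).
Civilian working-age population = 3,350.71 + 1,016.42 = 4,367.13 thousand.
Unemployment rate = 102.01 / 3,350.71 = 3.04%.
Labor force participation rate = 3,350.71 / 4,367.13 = 76.73%.

Unemployment rate ≈ 3.04%; labor force participation rate ≈ 76.73%.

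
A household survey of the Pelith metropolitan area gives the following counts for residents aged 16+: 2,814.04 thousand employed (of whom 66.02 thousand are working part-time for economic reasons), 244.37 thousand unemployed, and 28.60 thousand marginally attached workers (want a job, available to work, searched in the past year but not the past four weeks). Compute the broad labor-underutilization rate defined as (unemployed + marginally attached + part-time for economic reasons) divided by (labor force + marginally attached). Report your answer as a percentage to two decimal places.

Labor force = 2,814.04 + 244.37 = 3,058.41 thousand.
Numerator = 244.37 + 28.60 + 66.02 = 338.99 thousand.
Denominator = 3,058.41 + 28.60 = 3,087.01 thousand.
Broad rate = 338.99 / 3,087.01 = 10.98%.

Broad underutilization rate ≈ 10.98%.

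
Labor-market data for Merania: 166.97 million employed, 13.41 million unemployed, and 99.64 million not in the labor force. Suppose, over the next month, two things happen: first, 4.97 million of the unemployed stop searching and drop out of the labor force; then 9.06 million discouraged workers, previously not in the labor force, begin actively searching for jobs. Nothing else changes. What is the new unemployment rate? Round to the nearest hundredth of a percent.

Initially, labor force = 166.97 + 13.41 = 180.38 million, so u = 13.41/180.38 = 7.43%.
After the first change, unemployed and labor force both fall by 4.97 → E = 166.97, U = 8.44, labor force = 175.41 million.
After the second change, unemployed and labor force both rise by 9.06 → E = 166.97, U = 17.50, labor force = 184.47 million.
New unemployment rate = 17.50 / 184.47 = 9.49%.

New unemployment rate ≈ 9.49%.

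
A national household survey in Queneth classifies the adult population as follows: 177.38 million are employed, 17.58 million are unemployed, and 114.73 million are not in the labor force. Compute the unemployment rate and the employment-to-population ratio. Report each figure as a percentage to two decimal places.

Unemployment rate ≈ 9.02%; employment-population ratio ≈ 57.28%.

Labor force = employed + unemployed = 177.38 + 17.58 = 194.96 million.
Working-age population = 194.96 + 114.73 = 309.69 million.
Unemployment rate = 17.58 / 194.96 = 9.02%.
Employment-population ratio = 177.38 / 309.69 = 57.28%.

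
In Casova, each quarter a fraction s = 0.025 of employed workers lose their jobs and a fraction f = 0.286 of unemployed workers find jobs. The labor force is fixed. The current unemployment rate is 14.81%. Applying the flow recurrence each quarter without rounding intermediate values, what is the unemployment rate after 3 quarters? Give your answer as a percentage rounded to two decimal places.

Unemployment rate after three quarters ≈ 10.25%.

With a fixed labor force, u_{t+1} = u_t + s·(1−u_t) − f·u_t = u_t·(1−s−f) + s.
Here 1−s−f = 0.689 and s = 0.025.
u_1 = 0.148100 × 0.689 + 0.025 = 0.127041.
u_2 = 0.127041 × 0.689 + 0.025 = 0.112531.
u_3 = 0.112531 × 0.689 + 0.025 = 0.102534.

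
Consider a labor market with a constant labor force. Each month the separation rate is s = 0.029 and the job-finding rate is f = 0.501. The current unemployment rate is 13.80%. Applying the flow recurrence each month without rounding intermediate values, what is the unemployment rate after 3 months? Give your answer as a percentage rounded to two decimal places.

With a fixed labor force, u_{t+1} = u_t + s·(1−u_t) − f·u_t = u_t·(1−s−f) + s.
Here 1−s−f = 0.470 and s = 0.029.
u_1 = 0.138000 × 0.470 + 0.029 = 0.093860.
u_2 = 0.093860 × 0.470 + 0.029 = 0.073114.
u_3 = 0.073114 × 0.470 + 0.029 = 0.063364.

Unemployment rate after three months ≈ 6.34%.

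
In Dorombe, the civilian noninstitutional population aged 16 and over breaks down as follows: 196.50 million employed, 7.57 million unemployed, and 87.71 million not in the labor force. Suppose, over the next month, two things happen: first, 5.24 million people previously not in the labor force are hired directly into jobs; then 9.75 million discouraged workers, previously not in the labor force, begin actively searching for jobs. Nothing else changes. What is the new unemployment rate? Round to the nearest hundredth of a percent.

New unemployment rate ≈ 7.91%.

Initially, labor force = 196.50 + 7.57 = 204.07 million, so u = 7.57/204.07 = 3.71%.
After the first change, employed and labor force both rise by 5.24; unemployed unchanged → E = 201.74, U = 7.57, labor force = 209.31 million.
After the second change, unemployed and labor force both rise by 9.75 → E = 201.74, U = 17.32, labor force = 219.06 million.
New unemployment rate = 17.32 / 219.06 = 7.91%.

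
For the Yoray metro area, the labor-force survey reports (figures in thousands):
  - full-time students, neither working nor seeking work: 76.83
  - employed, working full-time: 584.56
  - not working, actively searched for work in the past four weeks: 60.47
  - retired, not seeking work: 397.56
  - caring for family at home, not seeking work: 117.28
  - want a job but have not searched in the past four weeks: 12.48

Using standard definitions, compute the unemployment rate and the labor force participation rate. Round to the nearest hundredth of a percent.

Employed = 584.56 thousand.
Unemployed = 60.47 thousand.
Labor force = 584.56 + 60.47 = 645.03 thousand.
Not in labor force = 76.83 + 397.56 + 117.28 + 12.48 = 604.15 thousand (those not working and not actively searching are outside the labor force — including those who want a job but have given up searching).
Civilian working-age population = 645.03 + 604.15 = 1,249.18 thousand.
Unemployment rate = 60.47 / 645.03 = 9.37%.
Labor force participation rate = 645.03 / 1,249.18 = 51.64%.

Unemployment rate ≈ 9.37%; labor force participation rate ≈ 51.64%.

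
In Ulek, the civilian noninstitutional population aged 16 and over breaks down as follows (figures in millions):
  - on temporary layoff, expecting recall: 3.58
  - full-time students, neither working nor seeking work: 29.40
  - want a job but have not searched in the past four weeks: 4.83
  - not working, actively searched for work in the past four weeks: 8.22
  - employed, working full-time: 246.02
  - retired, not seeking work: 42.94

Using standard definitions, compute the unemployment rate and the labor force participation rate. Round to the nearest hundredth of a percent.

Unemployment rate ≈ 4.58%; labor force participation rate ≈ 76.96%.

Employed = 246.02 million.
Unemployed = 3.58 + 8.22 = 11.80 million (jobless and actively searching, or on temporary layoff).
Labor force = 246.02 + 11.80 = 257.82 million.
Not in labor force = 29.40 + 4.83 + 42.94 = 77.17 million (those not working and not actively searching are outside the labor force — including those who want a job but have given up searching).
Civilian working-age population = 257.82 + 77.17 = 334.99 million.
Unemployment rate = 11.80 / 257.82 = 4.58%.
Labor force participation rate = 257.82 / 334.99 = 76.96%.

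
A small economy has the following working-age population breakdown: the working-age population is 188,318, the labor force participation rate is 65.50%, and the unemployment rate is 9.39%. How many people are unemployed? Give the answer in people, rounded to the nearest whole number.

Labor force = 0.6550 × 188,318 = 123,348.
Unemployed = 0.0939 × 123,348 ≈ 11,582.

About 11,582 are unemployed.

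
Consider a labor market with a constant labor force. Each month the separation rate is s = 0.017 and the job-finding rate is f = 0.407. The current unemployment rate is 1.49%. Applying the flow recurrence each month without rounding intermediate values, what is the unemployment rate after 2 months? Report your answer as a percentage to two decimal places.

With a fixed labor force, u_{t+1} = u_t + s·(1−u_t) − f·u_t = u_t·(1−s−f) + s.
Here 1−s−f = 0.576 and s = 0.017.
u_1 = 0.014900 × 0.576 + 0.017 = 0.025582.
u_2 = 0.025582 × 0.576 + 0.017 = 0.031735.

Unemployment rate after two months ≈ 3.17%.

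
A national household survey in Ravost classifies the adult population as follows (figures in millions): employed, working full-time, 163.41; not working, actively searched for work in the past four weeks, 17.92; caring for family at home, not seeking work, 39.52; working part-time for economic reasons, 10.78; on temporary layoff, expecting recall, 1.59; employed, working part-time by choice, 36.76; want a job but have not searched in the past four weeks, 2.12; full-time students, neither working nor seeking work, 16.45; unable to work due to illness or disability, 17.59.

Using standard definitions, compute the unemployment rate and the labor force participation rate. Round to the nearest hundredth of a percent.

Unemployment rate ≈ 8.47%; labor force participation rate ≈ 75.28%.

Employed = 163.41 + 10.78 + 36.76 = 210.95 million (anyone who worked, including part-time for economic reasons, counts as employed).
Unemployed = 17.92 + 1.59 = 19.51 million (jobless and actively searching, or on temporary layoff).
Labor force = 210.95 + 19.51 = 230.46 million.
Not in labor force = 39.52 + 2.12 + 16.45 + 17.59 = 75.68 million (those not working and not actively searching are outside the labor force — including those who want a job but have given up searching).
Civilian working-age population = 230.46 + 75.68 = 306.14 million.
Unemployment rate = 19.51 / 230.46 = 8.47%.
Labor force participation rate = 230.46 / 306.14 = 75.28%.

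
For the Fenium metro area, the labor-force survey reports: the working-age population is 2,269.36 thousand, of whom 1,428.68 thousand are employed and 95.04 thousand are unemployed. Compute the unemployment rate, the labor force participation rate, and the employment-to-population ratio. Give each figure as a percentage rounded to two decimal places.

Labor force = employed + unemployed = 1,428.68 + 95.04 = 1,523.72 thousand.
Unemployment rate = 95.04 / 1,523.72 = 6.24%.
Labor force participation rate = 1,523.72 / 2,269.36 = 67.14%.
Employment-population ratio = 1,428.68 / 2,269.36 = 62.96%.

Unemployment rate ≈ 6.24%; labor force participation rate ≈ 67.14%; employment-population ratio ≈ 62.96%.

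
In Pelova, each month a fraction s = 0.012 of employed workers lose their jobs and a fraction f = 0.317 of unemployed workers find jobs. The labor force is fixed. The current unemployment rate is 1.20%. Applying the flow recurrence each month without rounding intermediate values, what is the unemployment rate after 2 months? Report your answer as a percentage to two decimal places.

With a fixed labor force, u_{t+1} = u_t + s·(1−u_t) − f·u_t = u_t·(1−s−f) + s.
Here 1−s−f = 0.671 and s = 0.012.
u_1 = 0.012000 × 0.671 + 0.012 = 0.020052.
u_2 = 0.020052 × 0.671 + 0.012 = 0.025455.

Unemployment rate after two months ≈ 2.55%.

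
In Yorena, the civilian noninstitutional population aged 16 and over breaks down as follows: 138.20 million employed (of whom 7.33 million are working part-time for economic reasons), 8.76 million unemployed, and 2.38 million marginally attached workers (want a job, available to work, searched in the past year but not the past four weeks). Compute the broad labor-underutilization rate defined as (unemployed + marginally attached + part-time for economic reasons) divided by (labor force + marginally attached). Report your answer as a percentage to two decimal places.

Labor force = 138.20 + 8.76 = 146.96 million.
Numerator = 8.76 + 2.38 + 7.33 = 18.47 million.
Denominator = 146.96 + 2.38 = 149.34 million.
Broad rate = 18.47 / 149.34 = 12.37%.

Broad underutilization rate ≈ 12.37%.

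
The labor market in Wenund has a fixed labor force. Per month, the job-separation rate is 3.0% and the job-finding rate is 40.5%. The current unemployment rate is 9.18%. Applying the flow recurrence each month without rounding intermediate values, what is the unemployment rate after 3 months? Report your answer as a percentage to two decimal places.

Unemployment rate after three months ≈ 7.31%.

With a fixed labor force, u_{t+1} = u_t + s·(1−u_t) − f·u_t = u_t·(1−s−f) + s.
Here 1−s−f = 0.565 and s = 0.030.
u_1 = 0.091800 × 0.565 + 0.030 = 0.081867.
u_2 = 0.081867 × 0.565 + 0.030 = 0.076255.
u_3 = 0.076255 × 0.565 + 0.030 = 0.073084.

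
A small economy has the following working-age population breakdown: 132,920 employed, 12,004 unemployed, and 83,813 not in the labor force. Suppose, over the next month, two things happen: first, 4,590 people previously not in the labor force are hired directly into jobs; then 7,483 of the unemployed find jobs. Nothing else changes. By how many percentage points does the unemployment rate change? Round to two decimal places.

Initially, labor force = 132,920 + 12,004 = 144,924, so u = 12,004/144,924 = 8.28%.
After the first change, employed and labor force both rise by 4,590; unemployed unchanged → E = 137,510, U = 12,004, labor force = 149,514.
After the second change, unemployed falls and employed rises by 7,483; labor force unchanged → E = 144,993, U = 4,521, labor force = 149,514.
New unemployment rate = 4,521 / 149,514 = 3.02%.
Change = 3.02% − 8.28% = −5.26 percentage points.

The unemployment rate changes by −5.26 percentage points.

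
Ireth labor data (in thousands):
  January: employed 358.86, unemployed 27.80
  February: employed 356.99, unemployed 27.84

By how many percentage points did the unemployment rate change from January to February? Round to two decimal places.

January: labor force = 358.86 + 27.80 = 386.66; u = 27.80/386.66 = 7.19%.
February: labor force = 356.99 + 27.84 = 384.83; u = 27.84/384.83 = 7.23%.
Change = 7.23% − 7.19% = +0.04 pp.

The unemployment rate changed by +0.04 percentage points.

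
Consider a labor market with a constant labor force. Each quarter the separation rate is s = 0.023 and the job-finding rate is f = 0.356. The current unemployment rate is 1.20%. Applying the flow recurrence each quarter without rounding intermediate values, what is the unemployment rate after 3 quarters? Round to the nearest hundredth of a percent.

With a fixed labor force, u_{t+1} = u_t + s·(1−u_t) − f·u_t = u_t·(1−s−f) + s.
Here 1−s−f = 0.621 and s = 0.023.
u_1 = 0.012000 × 0.621 + 0.023 = 0.030452.
u_2 = 0.030452 × 0.621 + 0.023 = 0.041911.
u_3 = 0.041911 × 0.621 + 0.023 = 0.049027.

Unemployment rate after three quarters ≈ 4.90%.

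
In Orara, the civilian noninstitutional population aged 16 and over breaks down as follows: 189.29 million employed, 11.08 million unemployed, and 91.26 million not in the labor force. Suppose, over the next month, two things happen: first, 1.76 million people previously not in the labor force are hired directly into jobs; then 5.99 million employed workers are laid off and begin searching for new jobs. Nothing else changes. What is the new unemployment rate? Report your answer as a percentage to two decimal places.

Initially, labor force = 189.29 + 11.08 = 200.37 million, so u = 11.08/200.37 = 5.53%.
After the first change, employed and labor force both rise by 1.76; unemployed unchanged → E = 191.05, U = 11.08, labor force = 202.13 million.
After the second change, employed falls and unemployed rises by 5.99; labor force unchanged → E = 185.06, U = 17.07, labor force = 202.13 million.
New unemployment rate = 17.07 / 202.13 = 8.45%.

New unemployment rate ≈ 8.45%.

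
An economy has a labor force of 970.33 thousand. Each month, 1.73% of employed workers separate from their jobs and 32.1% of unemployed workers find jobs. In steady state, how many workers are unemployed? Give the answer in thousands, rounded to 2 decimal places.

About 49.62 thousand are unemployed in steady state.

Steady-state unemployment rate u* = s/(s+f) = 1.73/(1.73+32.1) = 0.051138.
Unemployed = u* × labor force = 0.051138 × 970.33 ≈ 49.62 thousand.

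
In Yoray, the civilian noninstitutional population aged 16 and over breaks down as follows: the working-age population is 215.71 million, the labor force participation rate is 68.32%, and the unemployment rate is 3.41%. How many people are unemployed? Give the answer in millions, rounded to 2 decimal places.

About 5.03 million are unemployed.

Labor force = 0.6832 × 215.71 = 147.37 million.
Unemployed = 0.0341 × 147.37 ≈ 5.03 million.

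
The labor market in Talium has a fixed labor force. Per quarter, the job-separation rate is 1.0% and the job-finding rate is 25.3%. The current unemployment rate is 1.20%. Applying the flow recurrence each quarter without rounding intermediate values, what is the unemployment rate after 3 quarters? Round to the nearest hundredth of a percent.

Unemployment rate after three quarters ≈ 2.76%.

With a fixed labor force, u_{t+1} = u_t + s·(1−u_t) − f·u_t = u_t·(1−s−f) + s.
Here 1−s−f = 0.737 and s = 0.010.
u_1 = 0.012000 × 0.737 + 0.010 = 0.018844.
u_2 = 0.018844 × 0.737 + 0.010 = 0.023888.
u_3 = 0.023888 × 0.737 + 0.010 = 0.027605.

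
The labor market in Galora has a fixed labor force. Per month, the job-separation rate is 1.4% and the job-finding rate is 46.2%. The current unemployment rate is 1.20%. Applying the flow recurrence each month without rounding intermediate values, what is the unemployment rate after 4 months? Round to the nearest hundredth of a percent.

Unemployment rate after four months ≈ 2.81%.

With a fixed labor force, u_{t+1} = u_t + s·(1−u_t) − f·u_t = u_t·(1−s−f) + s.
Here 1−s−f = 0.524 and s = 0.014.
u_1 = 0.012000 × 0.524 + 0.014 = 0.020288.
u_2 = 0.020288 × 0.524 + 0.014 = 0.024631.
u_3 = 0.024631 × 0.524 + 0.014 = 0.026907.
u_4 = 0.026907 × 0.524 + 0.014 = 0.028099.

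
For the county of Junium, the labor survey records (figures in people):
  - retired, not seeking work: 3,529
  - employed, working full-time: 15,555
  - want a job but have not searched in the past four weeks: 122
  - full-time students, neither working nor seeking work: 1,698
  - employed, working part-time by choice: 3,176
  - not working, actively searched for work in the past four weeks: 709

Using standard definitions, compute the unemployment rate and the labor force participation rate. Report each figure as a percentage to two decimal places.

Employed = 15,555 + 3,176 = 18,731.
Unemployed = 709.
Labor force = 18,731 + 709 = 19,440.
Not in labor force = 3,529 + 122 + 1,698 = 5,349 (those not working and not actively searching are outside the labor force — including those who want a job but have given up searching).
Civilian working-age population = 19,440 + 5,349 = 24,789.
Unemployment rate = 709 / 19,440 = 3.65%.
Labor force participation rate = 19,440 / 24,789 = 78.42%.

Unemployment rate ≈ 3.65%; labor force participation rate ≈ 78.42%.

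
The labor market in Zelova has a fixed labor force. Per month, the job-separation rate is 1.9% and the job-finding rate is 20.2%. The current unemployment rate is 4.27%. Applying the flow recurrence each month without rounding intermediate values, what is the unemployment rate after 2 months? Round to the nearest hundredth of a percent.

Unemployment rate after two months ≈ 5.97%.

With a fixed labor force, u_{t+1} = u_t + s·(1−u_t) − f·u_t = u_t·(1−s−f) + s.
Here 1−s−f = 0.779 and s = 0.019.
u_1 = 0.042700 × 0.779 + 0.019 = 0.052263.
u_2 = 0.052263 × 0.779 + 0.019 = 0.059713.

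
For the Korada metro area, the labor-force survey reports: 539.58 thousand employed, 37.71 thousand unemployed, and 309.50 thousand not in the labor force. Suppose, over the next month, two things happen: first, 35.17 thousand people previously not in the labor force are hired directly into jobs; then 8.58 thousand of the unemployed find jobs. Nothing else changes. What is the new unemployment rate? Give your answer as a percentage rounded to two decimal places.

Initially, labor force = 539.58 + 37.71 = 577.29 thousand, so u = 37.71/577.29 = 6.53%.
After the first change, employed and labor force both rise by 35.17; unemployed unchanged → E = 574.75, U = 37.71, labor force = 612.46 thousand.
After the second change, unemployed falls and employed rises by 8.58; labor force unchanged → E = 583.33, U = 29.13, labor force = 612.46 thousand.
New unemployment rate = 29.13 / 612.46 = 4.76%.

New unemployment rate ≈ 4.76%.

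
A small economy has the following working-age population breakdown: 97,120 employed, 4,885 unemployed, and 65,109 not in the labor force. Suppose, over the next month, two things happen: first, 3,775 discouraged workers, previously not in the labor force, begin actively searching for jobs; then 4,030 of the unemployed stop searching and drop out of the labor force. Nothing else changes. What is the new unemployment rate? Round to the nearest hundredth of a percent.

Initially, labor force = 97,120 + 4,885 = 102,005, so u = 4,885/102,005 = 4.79%.
After the first change, unemployed and labor force both rise by 3,775 → E = 97,120, U = 8,660, labor force = 105,780.
After the second change, unemployed and labor force both fall by 4,030 → E = 97,120, U = 4,630, labor force = 101,750.
New unemployment rate = 4,630 / 101,750 = 4.55%.

New unemployment rate ≈ 4.55%.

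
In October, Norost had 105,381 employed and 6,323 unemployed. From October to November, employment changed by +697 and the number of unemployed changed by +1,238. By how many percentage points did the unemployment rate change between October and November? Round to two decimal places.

October: labor force = 105,381 + 6,323 = 111,704; u = 6,323/111,704 = 5.66%.
November: labor force = 106,078 + 7,561 = 113,639; u = 7,561/113,639 = 6.65%.
Change = 6.65% − 5.66% = +0.99 pp.

The unemployment rate changed by +0.99 percentage points.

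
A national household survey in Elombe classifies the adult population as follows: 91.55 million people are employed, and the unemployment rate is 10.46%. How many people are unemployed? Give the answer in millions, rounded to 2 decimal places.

About 10.69 million are unemployed.

Let U be the number unemployed. The labor force is E + U, and U/(E+U) = 0.1046.
So U = 0.1046 × 91.55 / (1 − 0.1046) = 9.5761 / 0.8954 ≈ 10.69 million.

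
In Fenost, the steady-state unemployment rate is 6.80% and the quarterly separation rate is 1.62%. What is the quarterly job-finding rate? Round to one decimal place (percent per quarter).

Job-finding rate ≈ 22.2% per quarter.

From u* = s/(s+f): f = s·(1−u)/u.
f = 1.62 × (1 − 0.0680) / 0.0680 = 1.5098 / 0.0680 ≈ 22.2% per quarter.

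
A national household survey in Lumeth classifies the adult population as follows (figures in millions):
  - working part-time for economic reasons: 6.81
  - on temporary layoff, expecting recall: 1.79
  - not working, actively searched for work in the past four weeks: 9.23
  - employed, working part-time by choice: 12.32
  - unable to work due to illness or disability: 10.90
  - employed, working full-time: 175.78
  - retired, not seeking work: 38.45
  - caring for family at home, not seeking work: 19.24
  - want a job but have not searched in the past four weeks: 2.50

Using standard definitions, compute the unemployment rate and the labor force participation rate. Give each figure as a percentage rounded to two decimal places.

Unemployment rate ≈ 5.35%; labor force participation rate ≈ 74.34%.

Employed = 6.81 + 12.32 + 175.78 = 194.91 million (anyone who worked, including part-time for economic reasons, counts as employed).
Unemployed = 1.79 + 9.23 = 11.02 million (jobless and actively searching, or on temporary layoff).
Labor force = 194.91 + 11.02 = 205.93 million.
Not in labor force = 10.90 + 38.45 + 19.24 + 2.50 = 71.09 million (those not working and not actively searching are outside the labor force — including those who want a job but have given up searching).
Civilian working-age population = 205.93 + 71.09 = 277.02 million.
Unemployment rate = 11.02 / 205.93 = 5.35%.
Labor force participation rate = 205.93 / 277.02 = 74.34%.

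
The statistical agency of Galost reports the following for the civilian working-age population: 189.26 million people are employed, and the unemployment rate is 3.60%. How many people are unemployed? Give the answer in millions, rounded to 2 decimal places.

Let U be the number unemployed. The labor force is E + U, and U/(E+U) = 0.0360.
So U = 0.0360 × 189.26 / (1 − 0.0360) = 6.8134 / 0.9640 ≈ 7.07 million.

About 7.07 million are unemployed.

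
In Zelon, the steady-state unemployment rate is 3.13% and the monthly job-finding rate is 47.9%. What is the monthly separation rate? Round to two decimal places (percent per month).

From u* = s/(s+f): s = u·f/(1−u).
s = 0.0313 × 47.9 / (1 − 0.0313) = 1.4993 / 0.9687 ≈ 1.55% per month.

Separation rate ≈ 1.55% per month.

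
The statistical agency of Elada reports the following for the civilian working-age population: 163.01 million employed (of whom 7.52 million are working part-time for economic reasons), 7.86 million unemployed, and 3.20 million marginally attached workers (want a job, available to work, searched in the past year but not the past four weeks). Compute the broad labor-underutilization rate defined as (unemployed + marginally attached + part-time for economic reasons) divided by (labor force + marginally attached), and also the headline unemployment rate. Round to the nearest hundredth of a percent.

Labor force = 163.01 + 7.86 = 170.87 million.
Numerator = 7.86 + 3.20 + 7.52 = 18.58 million.
Denominator = 170.87 + 3.20 = 174.07 million.
Broad rate = 18.58 / 174.07 = 10.67%.
Headline unemployment rate = 7.86 / 170.87 = 4.60%.

Broad underutilization rate ≈ 10.67%; headline unemployment rate ≈ 4.60%.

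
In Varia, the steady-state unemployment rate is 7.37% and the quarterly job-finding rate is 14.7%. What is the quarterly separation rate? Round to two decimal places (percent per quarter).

Separation rate ≈ 1.17% per quarter.

From u* = s/(s+f): s = u·f/(1−u).
s = 0.0737 × 14.7 / (1 − 0.0737) = 1.0834 / 0.9263 ≈ 1.17% per quarter.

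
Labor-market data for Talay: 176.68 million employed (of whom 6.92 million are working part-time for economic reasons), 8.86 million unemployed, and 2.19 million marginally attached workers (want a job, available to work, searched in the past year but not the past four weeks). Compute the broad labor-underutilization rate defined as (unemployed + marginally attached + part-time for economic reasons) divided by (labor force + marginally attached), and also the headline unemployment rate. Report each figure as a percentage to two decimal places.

Broad underutilization rate ≈ 9.57%; headline unemployment rate ≈ 4.78%.

Labor force = 176.68 + 8.86 = 185.54 million.
Numerator = 8.86 + 2.19 + 6.92 = 17.97 million.
Denominator = 185.54 + 2.19 = 187.73 million.
Broad rate = 17.97 / 187.73 = 9.57%.
Headline unemployment rate = 8.86 / 185.54 = 4.78%.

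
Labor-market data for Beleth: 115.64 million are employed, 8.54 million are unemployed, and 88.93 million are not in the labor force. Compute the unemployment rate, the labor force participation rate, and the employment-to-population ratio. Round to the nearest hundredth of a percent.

Unemployment rate ≈ 6.88%; labor force participation rate ≈ 58.27%; employment-population ratio ≈ 54.26%.

Labor force = employed + unemployed = 115.64 + 8.54 = 124.18 million.
Working-age population = 124.18 + 88.93 = 213.11 million.
Unemployment rate = 8.54 / 124.18 = 6.88%.
Labor force participation rate = 124.18 / 213.11 = 58.27%.
Employment-population ratio = 115.64 / 213.11 = 54.26%.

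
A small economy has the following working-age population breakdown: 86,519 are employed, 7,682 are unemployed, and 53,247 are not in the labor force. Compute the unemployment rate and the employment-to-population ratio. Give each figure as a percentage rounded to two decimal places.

Labor force = employed + unemployed = 86,519 + 7,682 = 94,201.
Working-age population = 94,201 + 53,247 = 147,448.
Unemployment rate = 7,682 / 94,201 = 8.15%.
Employment-population ratio = 86,519 / 147,448 = 58.68%.

Unemployment rate ≈ 8.15%; employment-population ratio ≈ 58.68%.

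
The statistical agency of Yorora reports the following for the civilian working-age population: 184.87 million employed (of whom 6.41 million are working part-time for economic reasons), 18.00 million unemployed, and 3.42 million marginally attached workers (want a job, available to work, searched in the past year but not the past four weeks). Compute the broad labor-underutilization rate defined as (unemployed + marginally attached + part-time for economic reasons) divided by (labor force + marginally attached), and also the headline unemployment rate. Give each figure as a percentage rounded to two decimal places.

Broad underutilization rate ≈ 13.49%; headline unemployment rate ≈ 8.87%.

Labor force = 184.87 + 18.00 = 202.87 million.
Numerator = 18.00 + 3.42 + 6.41 = 27.83 million.
Denominator = 202.87 + 3.42 = 206.29 million.
Broad rate = 27.83 / 206.29 = 13.49%.
Headline unemployment rate = 18.00 / 202.87 = 8.87%.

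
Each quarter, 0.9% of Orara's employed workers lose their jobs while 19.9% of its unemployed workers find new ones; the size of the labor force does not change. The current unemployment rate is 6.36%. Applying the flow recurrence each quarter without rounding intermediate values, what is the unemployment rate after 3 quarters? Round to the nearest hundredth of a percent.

With a fixed labor force, u_{t+1} = u_t + s·(1−u_t) − f·u_t = u_t·(1−s−f) + s.
Here 1−s−f = 0.792 and s = 0.009.
u_1 = 0.063600 × 0.792 + 0.009 = 0.059371.
u_2 = 0.059371 × 0.792 + 0.009 = 0.056022.
u_3 = 0.056022 × 0.792 + 0.009 = 0.053369.

Unemployment rate after three quarters ≈ 5.34%.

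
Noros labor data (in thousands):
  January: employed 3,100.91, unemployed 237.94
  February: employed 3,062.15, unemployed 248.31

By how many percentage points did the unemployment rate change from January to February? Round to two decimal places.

January: labor force = 3,100.91 + 237.94 = 3,338.85; u = 237.94/3,338.85 = 7.13%.
February: labor force = 3,062.15 + 248.31 = 3,310.46; u = 248.31/3,310.46 = 7.50%.
Change = 7.50% − 7.13% = +0.37 pp.

The unemployment rate changed by +0.37 percentage points.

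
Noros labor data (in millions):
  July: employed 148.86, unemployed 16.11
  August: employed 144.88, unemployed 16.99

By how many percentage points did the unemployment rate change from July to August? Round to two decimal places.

The unemployment rate changed by +0.73 percentage points.

July: labor force = 148.86 + 16.11 = 164.97; u = 16.11/164.97 = 9.77%.
August: labor force = 144.88 + 16.99 = 161.87; u = 16.99/161.87 = 10.50%.
Change = 10.50% − 9.77% = +0.73 pp.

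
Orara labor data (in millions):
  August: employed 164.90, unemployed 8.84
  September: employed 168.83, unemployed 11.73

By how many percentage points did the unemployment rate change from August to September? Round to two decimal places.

August: labor force = 164.90 + 8.84 = 173.74; u = 8.84/173.74 = 5.09%.
September: labor force = 168.83 + 11.73 = 180.56; u = 11.73/180.56 = 6.50%.
Change = 6.50% − 5.09% = +1.41 pp.

The unemployment rate changed by +1.41 percentage points.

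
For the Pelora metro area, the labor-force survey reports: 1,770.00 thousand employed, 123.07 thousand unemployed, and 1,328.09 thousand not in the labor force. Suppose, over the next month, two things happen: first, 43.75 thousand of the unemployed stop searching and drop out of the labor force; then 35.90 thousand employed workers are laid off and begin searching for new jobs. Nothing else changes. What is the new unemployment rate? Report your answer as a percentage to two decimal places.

Initially, labor force = 1,770.00 + 123.07 = 1,893.07 thousand, so u = 123.07/1,893.07 = 6.50%.
After the first change, unemployed and labor force both fall by 43.75 → E = 1,770.00, U = 79.32, labor force = 1,849.32 thousand.
After the second change, employed falls and unemployed rises by 35.90; labor force unchanged → E = 1,734.10, U = 115.22, labor force = 1,849.32 thousand.
New unemployment rate = 115.22 / 1,849.32 = 6.23%.

New unemployment rate ≈ 6.23%.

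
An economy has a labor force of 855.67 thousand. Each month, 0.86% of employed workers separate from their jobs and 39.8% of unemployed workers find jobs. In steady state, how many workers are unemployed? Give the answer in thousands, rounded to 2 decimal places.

About 18.10 thousand are unemployed in steady state.

Steady-state unemployment rate u* = s/(s+f) = 0.86/(0.86+39.8) = 0.021151.
Unemployed = u* × labor force = 0.021151 × 855.67 ≈ 18.10 thousand.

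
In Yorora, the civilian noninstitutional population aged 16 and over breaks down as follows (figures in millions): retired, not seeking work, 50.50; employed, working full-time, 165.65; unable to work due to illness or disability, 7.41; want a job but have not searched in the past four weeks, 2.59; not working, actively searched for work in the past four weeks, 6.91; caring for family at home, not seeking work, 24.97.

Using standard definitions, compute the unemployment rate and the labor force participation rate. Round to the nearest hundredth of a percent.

Employed = 165.65 million.
Unemployed = 6.91 million.
Labor force = 165.65 + 6.91 = 172.56 million.
Not in labor force = 50.50 + 7.41 + 2.59 + 24.97 = 85.47 million (those not working and not actively searching are outside the labor force — including those who want a job but have given up searching).
Civilian working-age population = 172.56 + 85.47 = 258.03 million.
Unemployment rate = 6.91 / 172.56 = 4.00%.
Labor force participation rate = 172.56 / 258.03 = 66.88%.

Unemployment rate ≈ 4.00%; labor force participation rate ≈ 66.88%.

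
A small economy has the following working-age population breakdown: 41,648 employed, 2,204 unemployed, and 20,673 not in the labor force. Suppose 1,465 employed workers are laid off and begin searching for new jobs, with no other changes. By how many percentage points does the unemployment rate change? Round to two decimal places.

Initially, labor force = 41,648 + 2,204 = 43,852, so u = 2,204/43,852 = 5.03%.
After the change, employed falls and unemployed rises by 1,465; labor force unchanged → E = 40,183, U = 3,669, labor force = 43,852.
New unemployment rate = 3,669 / 43,852 = 8.37%.
Change = 8.37% − 5.03% = +3.34 percentage points.

The unemployment rate changes by +3.34 percentage points.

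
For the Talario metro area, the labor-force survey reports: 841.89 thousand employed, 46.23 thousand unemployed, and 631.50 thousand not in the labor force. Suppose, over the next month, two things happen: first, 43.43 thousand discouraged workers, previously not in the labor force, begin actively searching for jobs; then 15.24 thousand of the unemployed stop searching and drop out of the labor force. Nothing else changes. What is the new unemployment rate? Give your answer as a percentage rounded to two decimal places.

New unemployment rate ≈ 8.12%.

Initially, labor force = 841.89 + 46.23 = 888.12 thousand, so u = 46.23/888.12 = 5.21%.
After the first change, unemployed and labor force both rise by 43.43 → E = 841.89, U = 89.66, labor force = 931.55 thousand.
After the second change, unemployed and labor force both fall by 15.24 → E = 841.89, U = 74.42, labor force = 916.31 thousand.
New unemployment rate = 74.42 / 916.31 = 8.12%.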